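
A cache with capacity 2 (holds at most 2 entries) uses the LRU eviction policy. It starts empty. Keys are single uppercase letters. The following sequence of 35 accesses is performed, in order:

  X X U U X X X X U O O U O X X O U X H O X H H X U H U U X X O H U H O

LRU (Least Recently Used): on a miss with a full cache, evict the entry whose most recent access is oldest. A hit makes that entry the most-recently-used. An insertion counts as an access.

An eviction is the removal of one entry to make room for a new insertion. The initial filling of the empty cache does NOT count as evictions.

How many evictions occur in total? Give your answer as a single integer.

LRU simulation (capacity=2):
  1. access X: MISS. Cache (LRU->MRU): [X]
  2. access X: HIT. Cache (LRU->MRU): [X]
  3. access U: MISS. Cache (LRU->MRU): [X U]
  4. access U: HIT. Cache (LRU->MRU): [X U]
  5. access X: HIT. Cache (LRU->MRU): [U X]
  6. access X: HIT. Cache (LRU->MRU): [U X]
  7. access X: HIT. Cache (LRU->MRU): [U X]
  8. access X: HIT. Cache (LRU->MRU): [U X]
  9. access U: HIT. Cache (LRU->MRU): [X U]
  10. access O: MISS, evict X. Cache (LRU->MRU): [U O]
  11. access O: HIT. Cache (LRU->MRU): [U O]
  12. access U: HIT. Cache (LRU->MRU): [O U]
  13. access O: HIT. Cache (LRU->MRU): [U O]
  14. access X: MISS, evict U. Cache (LRU->MRU): [O X]
  15. access X: HIT. Cache (LRU->MRU): [O X]
  16. access O: HIT. Cache (LRU->MRU): [X O]
  17. access U: MISS, evict X. Cache (LRU->MRU): [O U]
  18. access X: MISS, evict O. Cache (LRU->MRU): [U X]
  19. access H: MISS, evict U. Cache (LRU->MRU): [X H]
  20. access O: MISS, evict X. Cache (LRU->MRU): [H O]
  21. access X: MISS, evict H. Cache (LRU->MRU): [O X]
  22. access H: MISS, evict O. Cache (LRU->MRU): [X H]
  23. access H: HIT. Cache (LRU->MRU): [X H]
  24. access X: HIT. Cache (LRU->MRU): [H X]
  25. access U: MISS, evict H. Cache (LRU->MRU): [X U]
  26. access H: MISS, evict X. Cache (LRU->MRU): [U H]
  27. access U: HIT. Cache (LRU->MRU): [H U]
  28. access U: HIT. Cache (LRU->MRU): [H U]
  29. access X: MISS, evict H. Cache (LRU->MRU): [U X]
  30. access X: HIT. Cache (LRU->MRU): [U X]
  31. access O: MISS, evict U. Cache (LRU->MRU): [X O]
  32. access H: MISS, evict X. Cache (LRU->MRU): [O H]
  33. access U: MISS, evict O. Cache (LRU->MRU): [H U]
  34. access H: HIT. Cache (LRU->MRU): [U H]
  35. access O: MISS, evict U. Cache (LRU->MRU): [H O]
Total: 18 hits, 17 misses, 15 evictions

Answer: 15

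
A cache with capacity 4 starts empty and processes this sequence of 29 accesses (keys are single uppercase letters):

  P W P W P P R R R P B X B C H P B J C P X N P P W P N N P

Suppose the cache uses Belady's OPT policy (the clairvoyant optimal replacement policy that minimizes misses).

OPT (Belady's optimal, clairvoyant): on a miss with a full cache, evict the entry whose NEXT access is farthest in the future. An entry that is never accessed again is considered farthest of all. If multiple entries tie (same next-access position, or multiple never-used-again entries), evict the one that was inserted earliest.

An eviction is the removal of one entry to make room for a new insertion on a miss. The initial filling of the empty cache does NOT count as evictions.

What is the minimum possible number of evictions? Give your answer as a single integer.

Answer: 7

Derivation:
OPT (Belady) simulation (capacity=4):
  1. access P: MISS. Cache: [P]
  2. access W: MISS. Cache: [P W]
  3. access P: HIT. Next use of P: step 5. Cache: [P W]
  4. access W: HIT. Next use of W: step 25. Cache: [P W]
  5. access P: HIT. Next use of P: step 6. Cache: [P W]
  6. access P: HIT. Next use of P: step 10. Cache: [P W]
  7. access R: MISS. Cache: [P W R]
  8. access R: HIT. Next use of R: step 9. Cache: [P W R]
  9. access R: HIT. Next use of R: never. Cache: [P W R]
  10. access P: HIT. Next use of P: step 16. Cache: [P W R]
  11. access B: MISS. Cache: [P W R B]
  12. access X: MISS, evict R (next use: never). Cache: [P W B X]
  13. access B: HIT. Next use of B: step 17. Cache: [P W B X]
  14. access C: MISS, evict W (next use: step 25). Cache: [P B X C]
  15. access H: MISS, evict X (next use: step 21). Cache: [P B C H]
  16. access P: HIT. Next use of P: step 20. Cache: [P B C H]
  17. access B: HIT. Next use of B: never. Cache: [P B C H]
  18. access J: MISS, evict B (next use: never). Cache: [P C H J]
  19. access C: HIT. Next use of C: never. Cache: [P C H J]
  20. access P: HIT. Next use of P: step 23. Cache: [P C H J]
  21. access X: MISS, evict C (next use: never). Cache: [P H J X]
  22. access N: MISS, evict H (next use: never). Cache: [P J X N]
  23. access P: HIT. Next use of P: step 24. Cache: [P J X N]
  24. access P: HIT. Next use of P: step 26. Cache: [P J X N]
  25. access W: MISS, evict J (next use: never). Cache: [P X N W]
  26. access P: HIT. Next use of P: step 29. Cache: [P X N W]
  27. access N: HIT. Next use of N: step 28. Cache: [P X N W]
  28. access N: HIT. Next use of N: never. Cache: [P X N W]
  29. access P: HIT. Next use of P: never. Cache: [P X N W]
Total: 18 hits, 11 misses, 7 evictions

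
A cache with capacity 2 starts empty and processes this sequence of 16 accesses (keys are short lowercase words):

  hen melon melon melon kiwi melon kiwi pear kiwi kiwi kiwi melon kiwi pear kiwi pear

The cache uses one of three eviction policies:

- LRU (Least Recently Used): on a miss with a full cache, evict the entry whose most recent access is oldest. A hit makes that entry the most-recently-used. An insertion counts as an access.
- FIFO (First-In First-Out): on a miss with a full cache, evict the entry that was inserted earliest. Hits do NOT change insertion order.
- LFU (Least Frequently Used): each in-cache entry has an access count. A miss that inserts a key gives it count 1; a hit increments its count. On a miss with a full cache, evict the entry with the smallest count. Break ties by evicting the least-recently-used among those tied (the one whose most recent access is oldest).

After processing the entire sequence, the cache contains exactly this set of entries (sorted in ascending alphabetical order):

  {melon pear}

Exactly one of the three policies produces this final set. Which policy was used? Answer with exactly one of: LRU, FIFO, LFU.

Simulating under each policy and comparing final sets:
  LRU: final set = {kiwi pear} -> differs
  FIFO: final set = {kiwi pear} -> differs
  LFU: final set = {melon pear} -> MATCHES target
Only LFU produces the target set.

Answer: LFU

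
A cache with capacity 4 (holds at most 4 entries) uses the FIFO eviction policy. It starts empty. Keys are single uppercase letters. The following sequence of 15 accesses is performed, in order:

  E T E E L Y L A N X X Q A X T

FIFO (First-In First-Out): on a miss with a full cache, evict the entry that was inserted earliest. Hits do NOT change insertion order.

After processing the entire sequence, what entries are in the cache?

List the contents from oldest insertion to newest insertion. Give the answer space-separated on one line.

Answer: N X Q T

Derivation:
FIFO simulation (capacity=4):
  1. access E: MISS. Cache (old->new): [E]
  2. access T: MISS. Cache (old->new): [E T]
  3. access E: HIT. Cache (old->new): [E T]
  4. access E: HIT. Cache (old->new): [E T]
  5. access L: MISS. Cache (old->new): [E T L]
  6. access Y: MISS. Cache (old->new): [E T L Y]
  7. access L: HIT. Cache (old->new): [E T L Y]
  8. access A: MISS, evict E. Cache (old->new): [T L Y A]
  9. access N: MISS, evict T. Cache (old->new): [L Y A N]
  10. access X: MISS, evict L. Cache (old->new): [Y A N X]
  11. access X: HIT. Cache (old->new): [Y A N X]
  12. access Q: MISS, evict Y. Cache (old->new): [A N X Q]
  13. access A: HIT. Cache (old->new): [A N X Q]
  14. access X: HIT. Cache (old->new): [A N X Q]
  15. access T: MISS, evict A. Cache (old->new): [N X Q T]
Total: 6 hits, 9 misses, 5 evictions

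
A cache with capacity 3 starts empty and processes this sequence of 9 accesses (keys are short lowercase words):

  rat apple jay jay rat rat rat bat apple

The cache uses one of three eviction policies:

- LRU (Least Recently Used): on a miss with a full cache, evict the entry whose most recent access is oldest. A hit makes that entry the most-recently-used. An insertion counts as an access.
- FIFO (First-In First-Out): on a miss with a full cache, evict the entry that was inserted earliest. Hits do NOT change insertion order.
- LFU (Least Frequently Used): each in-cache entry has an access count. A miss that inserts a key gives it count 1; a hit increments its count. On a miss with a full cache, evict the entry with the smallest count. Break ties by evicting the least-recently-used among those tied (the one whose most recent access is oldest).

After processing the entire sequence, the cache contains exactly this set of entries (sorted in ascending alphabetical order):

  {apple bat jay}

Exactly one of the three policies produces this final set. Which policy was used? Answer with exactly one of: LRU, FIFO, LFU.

Answer: FIFO

Derivation:
Simulating under each policy and comparing final sets:
  LRU: final set = {apple bat rat} -> differs
  FIFO: final set = {apple bat jay} -> MATCHES target
  LFU: final set = {apple jay rat} -> differs
Only FIFO produces the target set.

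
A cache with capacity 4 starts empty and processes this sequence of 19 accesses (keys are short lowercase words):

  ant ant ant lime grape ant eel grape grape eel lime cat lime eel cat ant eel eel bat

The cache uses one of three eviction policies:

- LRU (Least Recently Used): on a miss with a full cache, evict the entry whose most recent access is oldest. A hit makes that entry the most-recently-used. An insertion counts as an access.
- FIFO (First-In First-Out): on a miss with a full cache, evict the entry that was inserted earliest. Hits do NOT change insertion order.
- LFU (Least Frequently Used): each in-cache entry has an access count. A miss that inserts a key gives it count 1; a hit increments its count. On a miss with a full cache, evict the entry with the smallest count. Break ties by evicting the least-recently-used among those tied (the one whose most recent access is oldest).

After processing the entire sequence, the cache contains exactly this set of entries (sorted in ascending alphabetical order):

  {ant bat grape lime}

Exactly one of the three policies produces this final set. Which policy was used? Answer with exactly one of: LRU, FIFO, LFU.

Answer: LFU

Derivation:
Simulating under each policy and comparing final sets:
  LRU: final set = {ant bat cat eel} -> differs
  FIFO: final set = {ant bat cat eel} -> differs
  LFU: final set = {ant bat grape lime} -> MATCHES target
Only LFU produces the target set.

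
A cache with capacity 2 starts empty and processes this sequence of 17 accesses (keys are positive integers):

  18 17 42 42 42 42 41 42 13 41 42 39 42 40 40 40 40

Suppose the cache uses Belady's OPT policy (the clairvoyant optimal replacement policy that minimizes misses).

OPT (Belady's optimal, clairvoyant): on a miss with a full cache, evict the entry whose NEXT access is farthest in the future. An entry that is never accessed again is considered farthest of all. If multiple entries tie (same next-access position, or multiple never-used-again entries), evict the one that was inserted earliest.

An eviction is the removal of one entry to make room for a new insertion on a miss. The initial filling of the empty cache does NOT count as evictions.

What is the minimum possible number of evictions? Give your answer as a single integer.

OPT (Belady) simulation (capacity=2):
  1. access 18: MISS. Cache: [18]
  2. access 17: MISS. Cache: [18 17]
  3. access 42: MISS, evict 18 (next use: never). Cache: [17 42]
  4. access 42: HIT. Next use of 42: step 5. Cache: [17 42]
  5. access 42: HIT. Next use of 42: step 6. Cache: [17 42]
  6. access 42: HIT. Next use of 42: step 8. Cache: [17 42]
  7. access 41: MISS, evict 17 (next use: never). Cache: [42 41]
  8. access 42: HIT. Next use of 42: step 11. Cache: [42 41]
  9. access 13: MISS, evict 42 (next use: step 11). Cache: [41 13]
  10. access 41: HIT. Next use of 41: never. Cache: [41 13]
  11. access 42: MISS, evict 41 (next use: never). Cache: [13 42]
  12. access 39: MISS, evict 13 (next use: never). Cache: [42 39]
  13. access 42: HIT. Next use of 42: never. Cache: [42 39]
  14. access 40: MISS, evict 42 (next use: never). Cache: [39 40]
  15. access 40: HIT. Next use of 40: step 16. Cache: [39 40]
  16. access 40: HIT. Next use of 40: step 17. Cache: [39 40]
  17. access 40: HIT. Next use of 40: never. Cache: [39 40]
Total: 9 hits, 8 misses, 6 evictions

Answer: 6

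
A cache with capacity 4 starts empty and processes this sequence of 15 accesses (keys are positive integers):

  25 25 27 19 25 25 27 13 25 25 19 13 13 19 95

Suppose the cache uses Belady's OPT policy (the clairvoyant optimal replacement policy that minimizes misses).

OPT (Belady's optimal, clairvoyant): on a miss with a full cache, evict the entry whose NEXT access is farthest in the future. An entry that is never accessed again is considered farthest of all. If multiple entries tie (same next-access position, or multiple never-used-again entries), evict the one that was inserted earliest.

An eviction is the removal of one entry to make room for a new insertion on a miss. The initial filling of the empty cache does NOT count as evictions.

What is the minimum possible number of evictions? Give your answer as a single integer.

OPT (Belady) simulation (capacity=4):
  1. access 25: MISS. Cache: [25]
  2. access 25: HIT. Next use of 25: step 5. Cache: [25]
  3. access 27: MISS. Cache: [25 27]
  4. access 19: MISS. Cache: [25 27 19]
  5. access 25: HIT. Next use of 25: step 6. Cache: [25 27 19]
  6. access 25: HIT. Next use of 25: step 9. Cache: [25 27 19]
  7. access 27: HIT. Next use of 27: never. Cache: [25 27 19]
  8. access 13: MISS. Cache: [25 27 19 13]
  9. access 25: HIT. Next use of 25: step 10. Cache: [25 27 19 13]
  10. access 25: HIT. Next use of 25: never. Cache: [25 27 19 13]
  11. access 19: HIT. Next use of 19: step 14. Cache: [25 27 19 13]
  12. access 13: HIT. Next use of 13: step 13. Cache: [25 27 19 13]
  13. access 13: HIT. Next use of 13: never. Cache: [25 27 19 13]
  14. access 19: HIT. Next use of 19: never. Cache: [25 27 19 13]
  15. access 95: MISS, evict 25 (next use: never). Cache: [27 19 13 95]
Total: 10 hits, 5 misses, 1 evictions

Answer: 1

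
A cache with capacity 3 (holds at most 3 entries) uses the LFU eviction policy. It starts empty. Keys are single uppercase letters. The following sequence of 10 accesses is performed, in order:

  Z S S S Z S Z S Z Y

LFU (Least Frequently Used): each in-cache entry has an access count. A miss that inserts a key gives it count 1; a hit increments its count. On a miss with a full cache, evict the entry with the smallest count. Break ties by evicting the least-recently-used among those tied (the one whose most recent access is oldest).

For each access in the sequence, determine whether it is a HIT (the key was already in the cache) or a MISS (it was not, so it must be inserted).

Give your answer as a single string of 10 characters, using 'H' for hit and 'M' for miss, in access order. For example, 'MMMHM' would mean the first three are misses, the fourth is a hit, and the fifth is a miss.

LFU simulation (capacity=3):
  1. access Z: MISS. Cache: [Z(c=1)]
  2. access S: MISS. Cache: [Z(c=1) S(c=1)]
  3. access S: HIT, count now 2. Cache: [Z(c=1) S(c=2)]
  4. access S: HIT, count now 3. Cache: [Z(c=1) S(c=3)]
  5. access Z: HIT, count now 2. Cache: [Z(c=2) S(c=3)]
  6. access S: HIT, count now 4. Cache: [Z(c=2) S(c=4)]
  7. access Z: HIT, count now 3. Cache: [Z(c=3) S(c=4)]
  8. access S: HIT, count now 5. Cache: [Z(c=3) S(c=5)]
  9. access Z: HIT, count now 4. Cache: [Z(c=4) S(c=5)]
  10. access Y: MISS. Cache: [Y(c=1) Z(c=4) S(c=5)]
Total: 7 hits, 3 misses, 0 evictions

Answer: MMHHHHHHHM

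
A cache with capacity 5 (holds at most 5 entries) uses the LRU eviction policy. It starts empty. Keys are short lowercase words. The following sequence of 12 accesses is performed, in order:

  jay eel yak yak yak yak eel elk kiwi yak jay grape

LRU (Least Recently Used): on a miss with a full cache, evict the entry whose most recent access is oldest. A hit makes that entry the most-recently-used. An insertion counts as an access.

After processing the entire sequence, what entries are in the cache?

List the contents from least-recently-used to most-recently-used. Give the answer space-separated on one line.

Answer: elk kiwi yak jay grape

Derivation:
LRU simulation (capacity=5):
  1. access jay: MISS. Cache (LRU->MRU): [jay]
  2. access eel: MISS. Cache (LRU->MRU): [jay eel]
  3. access yak: MISS. Cache (LRU->MRU): [jay eel yak]
  4. access yak: HIT. Cache (LRU->MRU): [jay eel yak]
  5. access yak: HIT. Cache (LRU->MRU): [jay eel yak]
  6. access yak: HIT. Cache (LRU->MRU): [jay eel yak]
  7. access eel: HIT. Cache (LRU->MRU): [jay yak eel]
  8. access elk: MISS. Cache (LRU->MRU): [jay yak eel elk]
  9. access kiwi: MISS. Cache (LRU->MRU): [jay yak eel elk kiwi]
  10. access yak: HIT. Cache (LRU->MRU): [jay eel elk kiwi yak]
  11. access jay: HIT. Cache (LRU->MRU): [eel elk kiwi yak jay]
  12. access grape: MISS, evict eel. Cache (LRU->MRU): [elk kiwi yak jay grape]
Total: 6 hits, 6 misses, 1 evictions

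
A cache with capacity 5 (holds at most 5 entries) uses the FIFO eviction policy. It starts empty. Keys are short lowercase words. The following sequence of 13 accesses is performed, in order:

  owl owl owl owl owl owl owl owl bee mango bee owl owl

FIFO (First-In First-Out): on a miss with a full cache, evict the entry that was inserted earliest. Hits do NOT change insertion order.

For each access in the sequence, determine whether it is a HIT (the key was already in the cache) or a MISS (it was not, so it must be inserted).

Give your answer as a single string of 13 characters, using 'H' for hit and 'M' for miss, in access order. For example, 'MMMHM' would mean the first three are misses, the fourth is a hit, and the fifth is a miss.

FIFO simulation (capacity=5):
  1. access owl: MISS. Cache (old->new): [owl]
  2. access owl: HIT. Cache (old->new): [owl]
  3. access owl: HIT. Cache (old->new): [owl]
  4. access owl: HIT. Cache (old->new): [owl]
  5. access owl: HIT. Cache (old->new): [owl]
  6. access owl: HIT. Cache (old->new): [owl]
  7. access owl: HIT. Cache (old->new): [owl]
  8. access owl: HIT. Cache (old->new): [owl]
  9. access bee: MISS. Cache (old->new): [owl bee]
  10. access mango: MISS. Cache (old->new): [owl bee mango]
  11. access bee: HIT. Cache (old->new): [owl bee mango]
  12. access owl: HIT. Cache (old->new): [owl bee mango]
  13. access owl: HIT. Cache (old->new): [owl bee mango]
Total: 10 hits, 3 misses, 0 evictions

Answer: MHHHHHHHMMHHH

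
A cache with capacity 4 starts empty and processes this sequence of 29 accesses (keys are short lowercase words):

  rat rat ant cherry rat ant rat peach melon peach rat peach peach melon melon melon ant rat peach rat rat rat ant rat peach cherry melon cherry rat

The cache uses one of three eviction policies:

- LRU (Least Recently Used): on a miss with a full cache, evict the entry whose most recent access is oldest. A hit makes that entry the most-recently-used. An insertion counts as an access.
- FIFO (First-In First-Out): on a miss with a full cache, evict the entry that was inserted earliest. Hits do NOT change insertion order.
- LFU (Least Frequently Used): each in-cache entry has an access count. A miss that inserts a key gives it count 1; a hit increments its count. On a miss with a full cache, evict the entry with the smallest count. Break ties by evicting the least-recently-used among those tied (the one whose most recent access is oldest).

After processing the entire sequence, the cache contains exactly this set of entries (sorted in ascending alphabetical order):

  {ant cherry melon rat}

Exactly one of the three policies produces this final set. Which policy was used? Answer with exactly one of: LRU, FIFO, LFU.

Answer: FIFO

Derivation:
Simulating under each policy and comparing final sets:
  LRU: final set = {cherry melon peach rat} -> differs
  FIFO: final set = {ant cherry melon rat} -> MATCHES target
  LFU: final set = {ant cherry peach rat} -> differs
Only FIFO produces the target set.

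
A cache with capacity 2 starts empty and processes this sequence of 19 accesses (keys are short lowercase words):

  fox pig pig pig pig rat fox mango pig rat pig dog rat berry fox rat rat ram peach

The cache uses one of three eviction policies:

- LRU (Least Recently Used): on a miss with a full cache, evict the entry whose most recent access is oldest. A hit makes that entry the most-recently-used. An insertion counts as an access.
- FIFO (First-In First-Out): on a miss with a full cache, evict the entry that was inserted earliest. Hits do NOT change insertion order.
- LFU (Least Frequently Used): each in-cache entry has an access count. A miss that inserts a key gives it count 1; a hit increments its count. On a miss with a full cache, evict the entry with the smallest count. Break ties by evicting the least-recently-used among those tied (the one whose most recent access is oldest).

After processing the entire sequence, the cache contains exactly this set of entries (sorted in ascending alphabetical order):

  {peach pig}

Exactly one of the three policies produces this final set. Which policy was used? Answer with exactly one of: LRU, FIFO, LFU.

Answer: LFU

Derivation:
Simulating under each policy and comparing final sets:
  LRU: final set = {peach ram} -> differs
  FIFO: final set = {peach ram} -> differs
  LFU: final set = {peach pig} -> MATCHES target
Only LFU produces the target set.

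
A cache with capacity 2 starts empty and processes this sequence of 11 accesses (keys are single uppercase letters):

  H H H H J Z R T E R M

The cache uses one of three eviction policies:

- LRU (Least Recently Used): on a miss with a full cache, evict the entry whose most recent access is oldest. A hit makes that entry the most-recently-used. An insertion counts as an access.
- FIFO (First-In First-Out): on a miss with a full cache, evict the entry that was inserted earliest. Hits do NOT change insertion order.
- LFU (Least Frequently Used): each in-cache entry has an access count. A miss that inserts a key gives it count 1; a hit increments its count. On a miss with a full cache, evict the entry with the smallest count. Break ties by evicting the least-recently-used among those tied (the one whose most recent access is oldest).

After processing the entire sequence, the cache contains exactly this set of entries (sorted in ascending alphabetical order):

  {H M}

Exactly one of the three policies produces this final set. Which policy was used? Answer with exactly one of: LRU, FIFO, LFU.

Answer: LFU

Derivation:
Simulating under each policy and comparing final sets:
  LRU: final set = {M R} -> differs
  FIFO: final set = {M R} -> differs
  LFU: final set = {H M} -> MATCHES target
Only LFU produces the target set.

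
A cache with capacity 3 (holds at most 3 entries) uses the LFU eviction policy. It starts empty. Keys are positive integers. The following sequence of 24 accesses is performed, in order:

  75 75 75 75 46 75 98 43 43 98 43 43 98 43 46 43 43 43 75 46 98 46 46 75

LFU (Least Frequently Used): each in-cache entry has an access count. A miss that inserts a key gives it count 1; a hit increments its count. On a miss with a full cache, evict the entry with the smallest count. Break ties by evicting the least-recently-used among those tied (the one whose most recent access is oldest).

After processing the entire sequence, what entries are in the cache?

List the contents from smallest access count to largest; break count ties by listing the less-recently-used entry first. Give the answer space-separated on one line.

LFU simulation (capacity=3):
  1. access 75: MISS. Cache: [75(c=1)]
  2. access 75: HIT, count now 2. Cache: [75(c=2)]
  3. access 75: HIT, count now 3. Cache: [75(c=3)]
  4. access 75: HIT, count now 4. Cache: [75(c=4)]
  5. access 46: MISS. Cache: [46(c=1) 75(c=4)]
  6. access 75: HIT, count now 5. Cache: [46(c=1) 75(c=5)]
  7. access 98: MISS. Cache: [46(c=1) 98(c=1) 75(c=5)]
  8. access 43: MISS, evict 46(c=1). Cache: [98(c=1) 43(c=1) 75(c=5)]
  9. access 43: HIT, count now 2. Cache: [98(c=1) 43(c=2) 75(c=5)]
  10. access 98: HIT, count now 2. Cache: [43(c=2) 98(c=2) 75(c=5)]
  11. access 43: HIT, count now 3. Cache: [98(c=2) 43(c=3) 75(c=5)]
  12. access 43: HIT, count now 4. Cache: [98(c=2) 43(c=4) 75(c=5)]
  13. access 98: HIT, count now 3. Cache: [98(c=3) 43(c=4) 75(c=5)]
  14. access 43: HIT, count now 5. Cache: [98(c=3) 75(c=5) 43(c=5)]
  15. access 46: MISS, evict 98(c=3). Cache: [46(c=1) 75(c=5) 43(c=5)]
  16. access 43: HIT, count now 6. Cache: [46(c=1) 75(c=5) 43(c=6)]
  17. access 43: HIT, count now 7. Cache: [46(c=1) 75(c=5) 43(c=7)]
  18. access 43: HIT, count now 8. Cache: [46(c=1) 75(c=5) 43(c=8)]
  19. access 75: HIT, count now 6. Cache: [46(c=1) 75(c=6) 43(c=8)]
  20. access 46: HIT, count now 2. Cache: [46(c=2) 75(c=6) 43(c=8)]
  21. access 98: MISS, evict 46(c=2). Cache: [98(c=1) 75(c=6) 43(c=8)]
  22. access 46: MISS, evict 98(c=1). Cache: [46(c=1) 75(c=6) 43(c=8)]
  23. access 46: HIT, count now 2. Cache: [46(c=2) 75(c=6) 43(c=8)]
  24. access 75: HIT, count now 7. Cache: [46(c=2) 75(c=7) 43(c=8)]
Total: 17 hits, 7 misses, 4 evictions

Answer: 46 75 43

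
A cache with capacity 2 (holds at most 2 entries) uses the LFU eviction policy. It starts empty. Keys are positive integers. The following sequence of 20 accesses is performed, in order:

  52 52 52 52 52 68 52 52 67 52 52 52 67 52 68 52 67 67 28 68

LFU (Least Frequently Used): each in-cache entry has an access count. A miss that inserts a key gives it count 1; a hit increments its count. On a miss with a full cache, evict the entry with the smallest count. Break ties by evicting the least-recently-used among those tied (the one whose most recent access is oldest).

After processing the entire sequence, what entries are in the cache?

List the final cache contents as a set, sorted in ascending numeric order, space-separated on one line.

Answer: 52 68

Derivation:
LFU simulation (capacity=2):
  1. access 52: MISS. Cache: [52(c=1)]
  2. access 52: HIT, count now 2. Cache: [52(c=2)]
  3. access 52: HIT, count now 3. Cache: [52(c=3)]
  4. access 52: HIT, count now 4. Cache: [52(c=4)]
  5. access 52: HIT, count now 5. Cache: [52(c=5)]
  6. access 68: MISS. Cache: [68(c=1) 52(c=5)]
  7. access 52: HIT, count now 6. Cache: [68(c=1) 52(c=6)]
  8. access 52: HIT, count now 7. Cache: [68(c=1) 52(c=7)]
  9. access 67: MISS, evict 68(c=1). Cache: [67(c=1) 52(c=7)]
  10. access 52: HIT, count now 8. Cache: [67(c=1) 52(c=8)]
  11. access 52: HIT, count now 9. Cache: [67(c=1) 52(c=9)]
  12. access 52: HIT, count now 10. Cache: [67(c=1) 52(c=10)]
  13. access 67: HIT, count now 2. Cache: [67(c=2) 52(c=10)]
  14. access 52: HIT, count now 11. Cache: [67(c=2) 52(c=11)]
  15. access 68: MISS, evict 67(c=2). Cache: [68(c=1) 52(c=11)]
  16. access 52: HIT, count now 12. Cache: [68(c=1) 52(c=12)]
  17. access 67: MISS, evict 68(c=1). Cache: [67(c=1) 52(c=12)]
  18. access 67: HIT, count now 2. Cache: [67(c=2) 52(c=12)]
  19. access 28: MISS, evict 67(c=2). Cache: [28(c=1) 52(c=12)]
  20. access 68: MISS, evict 28(c=1). Cache: [68(c=1) 52(c=12)]
Total: 13 hits, 7 misses, 5 evictions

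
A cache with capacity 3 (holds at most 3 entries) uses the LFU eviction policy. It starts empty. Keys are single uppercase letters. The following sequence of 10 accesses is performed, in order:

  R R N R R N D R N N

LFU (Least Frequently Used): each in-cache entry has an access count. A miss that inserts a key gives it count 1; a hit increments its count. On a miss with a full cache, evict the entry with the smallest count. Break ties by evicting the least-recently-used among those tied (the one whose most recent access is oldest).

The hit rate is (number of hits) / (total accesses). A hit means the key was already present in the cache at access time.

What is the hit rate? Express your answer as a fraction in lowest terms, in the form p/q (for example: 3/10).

LFU simulation (capacity=3):
  1. access R: MISS. Cache: [R(c=1)]
  2. access R: HIT, count now 2. Cache: [R(c=2)]
  3. access N: MISS. Cache: [N(c=1) R(c=2)]
  4. access R: HIT, count now 3. Cache: [N(c=1) R(c=3)]
  5. access R: HIT, count now 4. Cache: [N(c=1) R(c=4)]
  6. access N: HIT, count now 2. Cache: [N(c=2) R(c=4)]
  7. access D: MISS. Cache: [D(c=1) N(c=2) R(c=4)]
  8. access R: HIT, count now 5. Cache: [D(c=1) N(c=2) R(c=5)]
  9. access N: HIT, count now 3. Cache: [D(c=1) N(c=3) R(c=5)]
  10. access N: HIT, count now 4. Cache: [D(c=1) N(c=4) R(c=5)]
Total: 7 hits, 3 misses, 0 evictions

Hit rate = 7/10

Answer: 7/10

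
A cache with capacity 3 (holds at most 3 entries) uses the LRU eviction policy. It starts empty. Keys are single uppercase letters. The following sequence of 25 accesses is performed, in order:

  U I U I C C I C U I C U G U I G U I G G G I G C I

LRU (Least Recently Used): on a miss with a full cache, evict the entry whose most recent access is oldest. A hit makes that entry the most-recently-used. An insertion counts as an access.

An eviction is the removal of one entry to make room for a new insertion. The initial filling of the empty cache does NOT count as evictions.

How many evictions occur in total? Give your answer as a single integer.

Answer: 3

Derivation:
LRU simulation (capacity=3):
  1. access U: MISS. Cache (LRU->MRU): [U]
  2. access I: MISS. Cache (LRU->MRU): [U I]
  3. access U: HIT. Cache (LRU->MRU): [I U]
  4. access I: HIT. Cache (LRU->MRU): [U I]
  5. access C: MISS. Cache (LRU->MRU): [U I C]
  6. access C: HIT. Cache (LRU->MRU): [U I C]
  7. access I: HIT. Cache (LRU->MRU): [U C I]
  8. access C: HIT. Cache (LRU->MRU): [U I C]
  9. access U: HIT. Cache (LRU->MRU): [I C U]
  10. access I: HIT. Cache (LRU->MRU): [C U I]
  11. access C: HIT. Cache (LRU->MRU): [U I C]
  12. access U: HIT. Cache (LRU->MRU): [I C U]
  13. access G: MISS, evict I. Cache (LRU->MRU): [C U G]
  14. access U: HIT. Cache (LRU->MRU): [C G U]
  15. access I: MISS, evict C. Cache (LRU->MRU): [G U I]
  16. access G: HIT. Cache (LRU->MRU): [U I G]
  17. access U: HIT. Cache (LRU->MRU): [I G U]
  18. access I: HIT. Cache (LRU->MRU): [G U I]
  19. access G: HIT. Cache (LRU->MRU): [U I G]
  20. access G: HIT. Cache (LRU->MRU): [U I G]
  21. access G: HIT. Cache (LRU->MRU): [U I G]
  22. access I: HIT. Cache (LRU->MRU): [U G I]
  23. access G: HIT. Cache (LRU->MRU): [U I G]
  24. access C: MISS, evict U. Cache (LRU->MRU): [I G C]
  25. access I: HIT. Cache (LRU->MRU): [G C I]
Total: 19 hits, 6 misses, 3 evictions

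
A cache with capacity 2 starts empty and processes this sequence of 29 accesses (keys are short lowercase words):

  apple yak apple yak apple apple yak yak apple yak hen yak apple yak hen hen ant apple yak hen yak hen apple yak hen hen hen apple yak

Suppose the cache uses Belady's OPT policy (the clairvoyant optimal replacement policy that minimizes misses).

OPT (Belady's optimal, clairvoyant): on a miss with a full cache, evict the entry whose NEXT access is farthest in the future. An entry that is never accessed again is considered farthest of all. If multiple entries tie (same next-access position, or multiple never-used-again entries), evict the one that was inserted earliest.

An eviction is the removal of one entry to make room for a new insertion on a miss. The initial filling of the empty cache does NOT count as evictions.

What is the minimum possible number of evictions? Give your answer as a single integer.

OPT (Belady) simulation (capacity=2):
  1. access apple: MISS. Cache: [apple]
  2. access yak: MISS. Cache: [apple yak]
  3. access apple: HIT. Next use of apple: step 5. Cache: [apple yak]
  4. access yak: HIT. Next use of yak: step 7. Cache: [apple yak]
  5. access apple: HIT. Next use of apple: step 6. Cache: [apple yak]
  6. access apple: HIT. Next use of apple: step 9. Cache: [apple yak]
  7. access yak: HIT. Next use of yak: step 8. Cache: [apple yak]
  8. access yak: HIT. Next use of yak: step 10. Cache: [apple yak]
  9. access apple: HIT. Next use of apple: step 13. Cache: [apple yak]
  10. access yak: HIT. Next use of yak: step 12. Cache: [apple yak]
  11. access hen: MISS, evict apple (next use: step 13). Cache: [yak hen]
  12. access yak: HIT. Next use of yak: step 14. Cache: [yak hen]
  13. access apple: MISS, evict hen (next use: step 15). Cache: [yak apple]
  14. access yak: HIT. Next use of yak: step 19. Cache: [yak apple]
  15. access hen: MISS, evict yak (next use: step 19). Cache: [apple hen]
  16. access hen: HIT. Next use of hen: step 20. Cache: [apple hen]
  17. access ant: MISS, evict hen (next use: step 20). Cache: [apple ant]
  18. access apple: HIT. Next use of apple: step 23. Cache: [apple ant]
  19. access yak: MISS, evict ant (next use: never). Cache: [apple yak]
  20. access hen: MISS, evict apple (next use: step 23). Cache: [yak hen]
  21. access yak: HIT. Next use of yak: step 24. Cache: [yak hen]
  22. access hen: HIT. Next use of hen: step 25. Cache: [yak hen]
  23. access apple: MISS, evict hen (next use: step 25). Cache: [yak apple]
  24. access yak: HIT. Next use of yak: step 29. Cache: [yak apple]
  25. access hen: MISS, evict yak (next use: step 29). Cache: [apple hen]
  26. access hen: HIT. Next use of hen: step 27. Cache: [apple hen]
  27. access hen: HIT. Next use of hen: never. Cache: [apple hen]
  28. access apple: HIT. Next use of apple: never. Cache: [apple hen]
  29. access yak: MISS, evict apple (next use: never). Cache: [hen yak]
Total: 18 hits, 11 misses, 9 evictions

Answer: 9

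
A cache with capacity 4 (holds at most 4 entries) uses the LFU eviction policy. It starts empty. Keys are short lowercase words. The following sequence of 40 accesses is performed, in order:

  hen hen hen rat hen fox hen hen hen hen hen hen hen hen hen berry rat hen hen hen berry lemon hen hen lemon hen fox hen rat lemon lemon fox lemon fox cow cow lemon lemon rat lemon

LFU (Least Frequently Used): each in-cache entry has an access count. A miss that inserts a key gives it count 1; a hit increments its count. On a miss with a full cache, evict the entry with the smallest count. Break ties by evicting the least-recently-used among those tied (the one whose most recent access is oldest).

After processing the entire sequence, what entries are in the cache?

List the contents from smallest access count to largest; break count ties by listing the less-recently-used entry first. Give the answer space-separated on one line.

LFU simulation (capacity=4):
  1. access hen: MISS. Cache: [hen(c=1)]
  2. access hen: HIT, count now 2. Cache: [hen(c=2)]
  3. access hen: HIT, count now 3. Cache: [hen(c=3)]
  4. access rat: MISS. Cache: [rat(c=1) hen(c=3)]
  5. access hen: HIT, count now 4. Cache: [rat(c=1) hen(c=4)]
  6. access fox: MISS. Cache: [rat(c=1) fox(c=1) hen(c=4)]
  7. access hen: HIT, count now 5. Cache: [rat(c=1) fox(c=1) hen(c=5)]
  8. access hen: HIT, count now 6. Cache: [rat(c=1) fox(c=1) hen(c=6)]
  9. access hen: HIT, count now 7. Cache: [rat(c=1) fox(c=1) hen(c=7)]
  10. access hen: HIT, count now 8. Cache: [rat(c=1) fox(c=1) hen(c=8)]
  11. access hen: HIT, count now 9. Cache: [rat(c=1) fox(c=1) hen(c=9)]
  12. access hen: HIT, count now 10. Cache: [rat(c=1) fox(c=1) hen(c=10)]
  13. access hen: HIT, count now 11. Cache: [rat(c=1) fox(c=1) hen(c=11)]
  14. access hen: HIT, count now 12. Cache: [rat(c=1) fox(c=1) hen(c=12)]
  15. access hen: HIT, count now 13. Cache: [rat(c=1) fox(c=1) hen(c=13)]
  16. access berry: MISS. Cache: [rat(c=1) fox(c=1) berry(c=1) hen(c=13)]
  17. access rat: HIT, count now 2. Cache: [fox(c=1) berry(c=1) rat(c=2) hen(c=13)]
  18. access hen: HIT, count now 14. Cache: [fox(c=1) berry(c=1) rat(c=2) hen(c=14)]
  19. access hen: HIT, count now 15. Cache: [fox(c=1) berry(c=1) rat(c=2) hen(c=15)]
  20. access hen: HIT, count now 16. Cache: [fox(c=1) berry(c=1) rat(c=2) hen(c=16)]
  21. access berry: HIT, count now 2. Cache: [fox(c=1) rat(c=2) berry(c=2) hen(c=16)]
  22. access lemon: MISS, evict fox(c=1). Cache: [lemon(c=1) rat(c=2) berry(c=2) hen(c=16)]
  23. access hen: HIT, count now 17. Cache: [lemon(c=1) rat(c=2) berry(c=2) hen(c=17)]
  24. access hen: HIT, count now 18. Cache: [lemon(c=1) rat(c=2) berry(c=2) hen(c=18)]
  25. access lemon: HIT, count now 2. Cache: [rat(c=2) berry(c=2) lemon(c=2) hen(c=18)]
  26. access hen: HIT, count now 19. Cache: [rat(c=2) berry(c=2) lemon(c=2) hen(c=19)]
  27. access fox: MISS, evict rat(c=2). Cache: [fox(c=1) berry(c=2) lemon(c=2) hen(c=19)]
  28. access hen: HIT, count now 20. Cache: [fox(c=1) berry(c=2) lemon(c=2) hen(c=20)]
  29. access rat: MISS, evict fox(c=1). Cache: [rat(c=1) berry(c=2) lemon(c=2) hen(c=20)]
  30. access lemon: HIT, count now 3. Cache: [rat(c=1) berry(c=2) lemon(c=3) hen(c=20)]
  31. access lemon: HIT, count now 4. Cache: [rat(c=1) berry(c=2) lemon(c=4) hen(c=20)]
  32. access fox: MISS, evict rat(c=1). Cache: [fox(c=1) berry(c=2) lemon(c=4) hen(c=20)]
  33. access lemon: HIT, count now 5. Cache: [fox(c=1) berry(c=2) lemon(c=5) hen(c=20)]
  34. access fox: HIT, count now 2. Cache: [berry(c=2) fox(c=2) lemon(c=5) hen(c=20)]
  35. access cow: MISS, evict berry(c=2). Cache: [cow(c=1) fox(c=2) lemon(c=5) hen(c=20)]
  36. access cow: HIT, count now 2. Cache: [fox(c=2) cow(c=2) lemon(c=5) hen(c=20)]
  37. access lemon: HIT, count now 6. Cache: [fox(c=2) cow(c=2) lemon(c=6) hen(c=20)]
  38. access lemon: HIT, count now 7. Cache: [fox(c=2) cow(c=2) lemon(c=7) hen(c=20)]
  39. access rat: MISS, evict fox(c=2). Cache: [rat(c=1) cow(c=2) lemon(c=7) hen(c=20)]
  40. access lemon: HIT, count now 8. Cache: [rat(c=1) cow(c=2) lemon(c=8) hen(c=20)]
Total: 30 hits, 10 misses, 6 evictions

Answer: rat cow lemon hen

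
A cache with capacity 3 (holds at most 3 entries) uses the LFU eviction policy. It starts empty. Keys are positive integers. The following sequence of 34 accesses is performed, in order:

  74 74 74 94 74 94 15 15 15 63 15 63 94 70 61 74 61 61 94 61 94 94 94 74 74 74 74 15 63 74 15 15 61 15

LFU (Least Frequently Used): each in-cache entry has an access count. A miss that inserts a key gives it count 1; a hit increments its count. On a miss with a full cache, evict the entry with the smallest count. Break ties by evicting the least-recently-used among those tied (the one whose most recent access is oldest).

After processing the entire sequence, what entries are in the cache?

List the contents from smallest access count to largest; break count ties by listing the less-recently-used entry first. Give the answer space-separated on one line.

Answer: 61 15 74

Derivation:
LFU simulation (capacity=3):
  1. access 74: MISS. Cache: [74(c=1)]
  2. access 74: HIT, count now 2. Cache: [74(c=2)]
  3. access 74: HIT, count now 3. Cache: [74(c=3)]
  4. access 94: MISS. Cache: [94(c=1) 74(c=3)]
  5. access 74: HIT, count now 4. Cache: [94(c=1) 74(c=4)]
  6. access 94: HIT, count now 2. Cache: [94(c=2) 74(c=4)]
  7. access 15: MISS. Cache: [15(c=1) 94(c=2) 74(c=4)]
  8. access 15: HIT, count now 2. Cache: [94(c=2) 15(c=2) 74(c=4)]
  9. access 15: HIT, count now 3. Cache: [94(c=2) 15(c=3) 74(c=4)]
  10. access 63: MISS, evict 94(c=2). Cache: [63(c=1) 15(c=3) 74(c=4)]
  11. access 15: HIT, count now 4. Cache: [63(c=1) 74(c=4) 15(c=4)]
  12. access 63: HIT, count now 2. Cache: [63(c=2) 74(c=4) 15(c=4)]
  13. access 94: MISS, evict 63(c=2). Cache: [94(c=1) 74(c=4) 15(c=4)]
  14. access 70: MISS, evict 94(c=1). Cache: [70(c=1) 74(c=4) 15(c=4)]
  15. access 61: MISS, evict 70(c=1). Cache: [61(c=1) 74(c=4) 15(c=4)]
  16. access 74: HIT, count now 5. Cache: [61(c=1) 15(c=4) 74(c=5)]
  17. access 61: HIT, count now 2. Cache: [61(c=2) 15(c=4) 74(c=5)]
  18. access 61: HIT, count now 3. Cache: [61(c=3) 15(c=4) 74(c=5)]
  19. access 94: MISS, evict 61(c=3). Cache: [94(c=1) 15(c=4) 74(c=5)]
  20. access 61: MISS, evict 94(c=1). Cache: [61(c=1) 15(c=4) 74(c=5)]
  21. access 94: MISS, evict 61(c=1). Cache: [94(c=1) 15(c=4) 74(c=5)]
  22. access 94: HIT, count now 2. Cache: [94(c=2) 15(c=4) 74(c=5)]
  23. access 94: HIT, count now 3. Cache: [94(c=3) 15(c=4) 74(c=5)]
  24. access 74: HIT, count now 6. Cache: [94(c=3) 15(c=4) 74(c=6)]
  25. access 74: HIT, count now 7. Cache: [94(c=3) 15(c=4) 74(c=7)]
  26. access 74: HIT, count now 8. Cache: [94(c=3) 15(c=4) 74(c=8)]
  27. access 74: HIT, count now 9. Cache: [94(c=3) 15(c=4) 74(c=9)]
  28. access 15: HIT, count now 5. Cache: [94(c=3) 15(c=5) 74(c=9)]
  29. access 63: MISS, evict 94(c=3). Cache: [63(c=1) 15(c=5) 74(c=9)]
  30. access 74: HIT, count now 10. Cache: [63(c=1) 15(c=5) 74(c=10)]
  31. access 15: HIT, count now 6. Cache: [63(c=1) 15(c=6) 74(c=10)]
  32. access 15: HIT, count now 7. Cache: [63(c=1) 15(c=7) 74(c=10)]
  33. access 61: MISS, evict 63(c=1). Cache: [61(c=1) 15(c=7) 74(c=10)]
  34. access 15: HIT, count now 8. Cache: [61(c=1) 15(c=8) 74(c=10)]
Total: 22 hits, 12 misses, 9 evictions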